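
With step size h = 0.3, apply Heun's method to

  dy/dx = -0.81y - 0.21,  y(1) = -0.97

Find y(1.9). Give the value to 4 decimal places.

Heun: k1 = f(x_n, y_n); k2 = f(x_n + h, y_n + h·k1); y_{n+1} = y_n + (h/2)·(k1 + k2).
x=1.000000, y=-0.970000:
  k1 = f(1.000000, -0.970000) = 0.575700
  k2 = f(1.300000, -0.797290) = 0.435805
  y ← -0.970000 + (0.3/2)·(0.575700 + 0.435805) = -0.818274
x=1.300000, y=-0.818274:
  k1 = f(1.300000, -0.818274) = 0.452802
  k2 = f(1.600000, -0.682434) = 0.342771
  y ← -0.818274 + (0.3/2)·(0.452802 + 0.342771) = -0.698938
x=1.600000, y=-0.698938:
  k1 = f(1.600000, -0.698938) = 0.356140
  k2 = f(1.900000, -0.592096) = 0.269598
  y ← -0.698938 + (0.3/2)·(0.356140 + 0.269598) = -0.605078
y(1.9) ≈ -0.6051

-0.6051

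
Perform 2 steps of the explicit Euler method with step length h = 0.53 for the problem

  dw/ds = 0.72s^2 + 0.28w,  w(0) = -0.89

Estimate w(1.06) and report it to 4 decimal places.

Euler: w_{n+1} = w_n + h·f(s_n, w_n).
s=0.000000, w=-0.890000: f=-0.249200 → w ← -0.890000 + 0.53·(-0.249200) = -1.022076
s=0.530000, w=-1.022076: f=-0.083933 → w ← -1.022076 + 0.53·(-0.083933) = -1.066561
w(1.06) ≈ -1.0666

-1.0666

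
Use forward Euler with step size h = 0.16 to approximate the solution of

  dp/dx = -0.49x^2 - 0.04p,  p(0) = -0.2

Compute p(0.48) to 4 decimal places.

Euler: p_{n+1} = p_n + h·f(x_n, p_n).
x=0.000000, p=-0.200000: f=0.008000 → p ← -0.200000 + 0.16·0.008000 = -0.198720
x=0.160000, p=-0.198720: f=-0.004595 → p ← -0.198720 + 0.16·(-0.004595) = -0.199455
x=0.320000, p=-0.199455: f=-0.042198 → p ← -0.199455 + 0.16·(-0.042198) = -0.206207
p(0.48) ≈ -0.2062

-0.2062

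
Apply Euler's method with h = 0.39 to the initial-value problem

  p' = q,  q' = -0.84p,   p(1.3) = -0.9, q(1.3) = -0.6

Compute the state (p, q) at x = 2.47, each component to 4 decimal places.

-1.2271, 0.4768

Euler on (p,q): p_{n+1} = p_n + h·p', q_{n+1} = q_n + h·q'.
1.300000: (-0.900000, -0.600000); f=(-0.600000, 0.756000) → (-1.134000, -0.305160)
1.690000: (-1.134000, -0.305160); f=(-0.305160, 0.952560) → (-1.253012, 0.066338)
2.080000: (-1.253012, 0.066338); f=(0.066338, 1.052530) → (-1.227140, 0.476825)
(p(2.47), q(2.47)) ≈ (-1.2271, 0.4768)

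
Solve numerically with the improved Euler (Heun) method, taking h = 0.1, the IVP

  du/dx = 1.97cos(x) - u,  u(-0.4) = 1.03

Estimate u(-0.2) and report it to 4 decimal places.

1.1839

Heun: k1 = f(x_n, u_n); k2 = f(x_n + h, u_n + h·k1); u_{n+1} = u_n + (h/2)·(k1 + k2).
x=-0.400000, u=1.030000:
  k1 = f(-0.400000, 1.030000) = 0.784490
  k2 = f(-0.300000, 1.108449) = 0.773564
  u ← 1.030000 + (0.1/2)·(0.784490 + 0.773564) = 1.107903
x=-0.300000, u=1.107903:
  k1 = f(-0.300000, 1.107903) = 0.774110
  k2 = f(-0.200000, 1.185314) = 0.745417
  u ← 1.107903 + (0.1/2)·(0.774110 + 0.745417) = 1.183879
u(-0.2) ≈ 1.1839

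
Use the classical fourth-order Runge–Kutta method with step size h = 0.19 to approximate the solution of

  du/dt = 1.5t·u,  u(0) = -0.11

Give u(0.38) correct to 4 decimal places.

RK4: k1 = f(t_n, u_n); k2 = f(t_n + h/2, u_n + (h/2)·k1); k3 = f(t_n + h/2, u_n + (h/2)·k2); k4 = f(t_n + h, u_n + h·k3); u_{n+1} = u_n + (h/6)·(k1 + 2k2 + 2k3 + k4).
t=0.000000, u=-0.110000:
  k1 = f(0.000000, -0.110000) = 0.000000
  k2 = f(0.095000, -0.110000) = -0.015675
  k3 = f(0.095000, -0.111489) = -0.015887
  k4 = f(0.190000, -0.113019) = -0.032210
  u ← -0.110000 + (0.19/6)·(k1 + 2k2 + 2k3 + k4) = -0.113019
t=0.190000, u=-0.113019:
  k1 = f(0.190000, -0.113019) = -0.032210
  k2 = f(0.285000, -0.116079) = -0.049624
  k3 = f(0.285000, -0.117733) = -0.050331
  k4 = f(0.380000, -0.122582) = -0.069872
  u ← -0.113019 + (0.19/6)·(k1 + 2k2 + 2k3 + k4) = -0.122582
u(0.38) ≈ -0.1226

-0.1226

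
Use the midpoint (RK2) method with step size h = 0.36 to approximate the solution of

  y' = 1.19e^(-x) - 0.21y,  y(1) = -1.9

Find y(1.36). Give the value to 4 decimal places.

Midpoint: k1 = f(x_n, y_n); k2 = f(x_n + h/2, y_n + (h/2)·k1); y_{n+1} = y_n + h·k2.
x=1.000000, y=-1.900000:
  k1 = f(1.000000, -1.900000) = 0.836777
  k2 = f(1.180000, -1.749380) = 0.733032
  y ← -1.900000 + 0.36·0.733032 = -1.636109
y(1.36) ≈ -1.6361

-1.6361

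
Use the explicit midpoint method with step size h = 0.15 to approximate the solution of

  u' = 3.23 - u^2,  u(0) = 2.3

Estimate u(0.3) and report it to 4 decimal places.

Midpoint: k1 = f(t_n, u_n); k2 = f(t_n + h/2, u_n + (h/2)·k1); u_{n+1} = u_n + h·k2.
t=0.000000, u=2.300000:
  k1 = f(0.000000, 2.300000) = -2.060000
  k2 = f(0.075000, 2.145500) = -1.373170
  u ← 2.300000 + 0.15·(-1.373170) = 2.094024
t=0.150000, u=2.094024:
  k1 = f(0.150000, 2.094024) = -1.154938
  k2 = f(0.225000, 2.007404) = -0.799671
  u ← 2.094024 + 0.15·(-0.799671) = 1.974074
u(0.3) ≈ 1.9741

1.9741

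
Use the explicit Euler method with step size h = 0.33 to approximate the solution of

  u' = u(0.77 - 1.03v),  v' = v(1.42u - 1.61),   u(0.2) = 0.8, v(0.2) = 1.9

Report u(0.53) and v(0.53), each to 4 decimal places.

Euler on (u,v): u_{n+1} = u_n + h·u', v_{n+1} = v_n + h·v'.
0.200000: (0.800000, 1.900000); f=(-0.949600, -0.900600) → (0.486632, 1.602802)
(u(0.53), v(0.53)) ≈ (0.4866, 1.6028)

0.4866, 1.6028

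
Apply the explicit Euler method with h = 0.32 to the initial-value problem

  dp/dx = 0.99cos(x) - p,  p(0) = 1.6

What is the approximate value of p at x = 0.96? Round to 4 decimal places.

1.1082

Euler: p_{n+1} = p_n + h·f(x_n, p_n).
x=0.000000, p=1.600000: f=-0.610000 → p ← 1.600000 + 0.32·(-0.610000) = 1.404800
x=0.320000, p=1.404800: f=-0.465057 → p ← 1.404800 + 0.32·(-0.465057) = 1.255982
x=0.640000, p=1.255982: f=-0.461907 → p ← 1.255982 + 0.32·(-0.461907) = 1.108172
p(0.96) ≈ 1.1082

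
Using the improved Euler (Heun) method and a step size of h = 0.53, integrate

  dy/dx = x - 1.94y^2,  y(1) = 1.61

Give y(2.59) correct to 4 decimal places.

Heun: k1 = f(x_n, y_n); k2 = f(x_n + h, y_n + h·k1); y_{n+1} = y_n + (h/2)·(k1 + k2).
x=1.000000, y=1.610000:
  k1 = f(1.000000, 1.610000) = -4.028674
  k2 = f(1.530000, -0.525197) = 0.994886
  y ← 1.610000 + (0.53/2)·(-4.028674 + 0.994886) = 0.806046
x=1.530000, y=0.806046:
  k1 = f(1.530000, 0.806046) = 0.269562
  k2 = f(2.060000, 0.948914) = 0.313151
  y ← 0.806046 + (0.53/2)·(0.269562 + 0.313151) = 0.960465
x=2.060000, y=0.960465:
  k1 = f(2.060000, 0.960465) = 0.270364
  k2 = f(2.590000, 1.103758) = 0.226535
  y ← 0.960465 + (0.53/2)·(0.270364 + 0.226535) = 1.092143
y(2.59) ≈ 1.0921

1.0921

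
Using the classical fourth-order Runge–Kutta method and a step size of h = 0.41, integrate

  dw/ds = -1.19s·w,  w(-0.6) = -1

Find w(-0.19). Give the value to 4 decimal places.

-1.2125

RK4: k1 = f(s_n, w_n); k2 = f(s_n + h/2, w_n + (h/2)·k1); k3 = f(s_n + h/2, w_n + (h/2)·k2); k4 = f(s_n + h, w_n + h·k3); w_{n+1} = w_n + (h/6)·(k1 + 2k2 + 2k3 + k4).
s=-0.600000, w=-1.000000:
  k1 = f(-0.600000, -1.000000) = -0.714000
  k2 = f(-0.395000, -1.146370) = -0.538851
  k3 = f(-0.395000, -1.110464) = -0.521974
  k4 = f(-0.190000, -1.214009) = -0.274487
  w ← -1.000000 + (0.41/6)·(k1 + 2k2 + 2k3 + k4) = -1.212526
w(-0.19) ≈ -1.2125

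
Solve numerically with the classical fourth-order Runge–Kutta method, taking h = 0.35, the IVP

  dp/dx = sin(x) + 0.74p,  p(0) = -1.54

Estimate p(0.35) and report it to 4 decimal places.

-1.9290

RK4: k1 = f(x_n, p_n); k2 = f(x_n + h/2, p_n + (h/2)·k1); k3 = f(x_n + h/2, p_n + (h/2)·k2); k4 = f(x_n + h, p_n + h·k3); p_{n+1} = p_n + (h/6)·(k1 + 2k2 + 2k3 + k4).
x=0.000000, p=-1.540000:
  k1 = f(0.000000, -1.540000) = -1.139600
  k2 = f(0.175000, -1.739430) = -1.113070
  k3 = f(0.175000, -1.734787) = -1.109634
  k4 = f(0.350000, -1.928372) = -1.084098
  p ← -1.540000 + (0.35/6)·(k1 + 2k2 + 2k3 + k4) = -1.929031
p(0.35) ≈ -1.9290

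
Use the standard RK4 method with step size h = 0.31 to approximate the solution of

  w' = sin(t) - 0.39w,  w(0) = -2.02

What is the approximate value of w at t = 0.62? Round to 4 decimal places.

RK4: k1 = f(t_n, w_n); k2 = f(t_n + h/2, w_n + (h/2)·k1); k3 = f(t_n + h/2, w_n + (h/2)·k2); k4 = f(t_n + h, w_n + h·k3); w_{n+1} = w_n + (h/6)·(k1 + 2k2 + 2k3 + k4).
t=0.000000, w=-2.020000:
  k1 = f(0.000000, -2.020000) = 0.787800
  k2 = f(0.155000, -1.897891) = 0.894558
  k3 = f(0.155000, -1.881344) = 0.888104
  k4 = f(0.310000, -1.744688) = 0.985487
  w ← -2.020000 + (0.31/6)·(k1 + 2k2 + 2k3 + k4) = -1.744172
t=0.310000, w=-1.744172:
  k1 = f(0.310000, -1.744172) = 0.985286
  k2 = f(0.465000, -1.591453) = 1.069089
  k3 = f(0.465000, -1.578463) = 1.064023
  k4 = f(0.620000, -1.414325) = 1.132622
  w ← -1.744172 + (0.31/6)·(k1 + 2k2 + 2k3 + k4) = -1.414325
w(0.62) ≈ -1.4143

-1.4143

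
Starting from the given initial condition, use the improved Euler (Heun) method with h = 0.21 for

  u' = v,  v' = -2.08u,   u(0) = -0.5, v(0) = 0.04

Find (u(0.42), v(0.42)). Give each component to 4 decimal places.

Heun on (u,v): k1 = f(t_n, state_n); k2 = f(t_n + h, state_n + h·k1); state_{n+1} = state_n + (h/2)·(k1 + k2).
0.000000: (-0.500000, 0.040000)
  k1 = (0.040000, 1.040000)
  predictor → (-0.491600, 0.258400)
  k2 = (0.258400, 1.022528)
  → (-0.468668, 0.256565)
0.210000: (-0.468668, 0.256565)
  k1 = (0.256565, 0.974829)
  predictor → (-0.414789, 0.461280)
  k2 = (0.461280, 0.862762)
  → (-0.393294, 0.449513)
(u(0.42), v(0.42)) ≈ (-0.3933, 0.4495)

-0.3933, 0.4495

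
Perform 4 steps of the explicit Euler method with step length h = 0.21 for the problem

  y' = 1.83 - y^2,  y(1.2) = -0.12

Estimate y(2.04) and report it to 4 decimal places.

Euler: y_{n+1} = y_n + h·f(x_n, y_n).
x=1.200000, y=-0.120000: f=1.815600 → y ← -0.120000 + 0.21·1.815600 = 0.261276
x=1.410000, y=0.261276: f=1.761735 → y ← 0.261276 + 0.21·1.761735 = 0.631240
x=1.620000, y=0.631240: f=1.431536 → y ← 0.631240 + 0.21·1.431536 = 0.931863
x=1.830000, y=0.931863: f=0.961632 → y ← 0.931863 + 0.21·0.961632 = 1.133805
y(2.04) ≈ 1.1338

1.1338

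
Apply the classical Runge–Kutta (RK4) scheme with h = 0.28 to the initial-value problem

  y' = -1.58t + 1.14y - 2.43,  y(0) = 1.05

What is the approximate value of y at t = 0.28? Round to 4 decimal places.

0.5743

RK4: k1 = f(t_n, y_n); k2 = f(t_n + h/2, y_n + (h/2)·k1); k3 = f(t_n + h/2, y_n + (h/2)·k2); k4 = f(t_n + h, y_n + h·k3); y_{n+1} = y_n + (h/6)·(k1 + 2k2 + 2k3 + k4).
t=0.000000, y=1.050000:
  k1 = f(0.000000, 1.050000) = -1.233000
  k2 = f(0.140000, 0.877380) = -1.650987
  k3 = f(0.140000, 0.818862) = -1.717697
  k4 = f(0.280000, 0.569045) = -2.223689
  y ← 1.050000 + (0.28/6)·(k1 + 2k2 + 2k3 + k4) = 0.574277
y(0.28) ≈ 0.5743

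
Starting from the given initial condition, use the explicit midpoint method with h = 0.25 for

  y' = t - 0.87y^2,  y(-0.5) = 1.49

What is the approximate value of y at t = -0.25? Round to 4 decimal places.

1.0903

Midpoint: k1 = f(t_n, y_n); k2 = f(t_n + h/2, y_n + (h/2)·k1); y_{n+1} = y_n + h·k2.
t=-0.500000, y=1.490000:
  k1 = f(-0.500000, 1.490000) = -2.431487
  k2 = f(-0.375000, 1.186064) = -1.598871
  y ← 1.490000 + 0.25·(-1.598871) = 1.090282
y(-0.25) ≈ 1.0903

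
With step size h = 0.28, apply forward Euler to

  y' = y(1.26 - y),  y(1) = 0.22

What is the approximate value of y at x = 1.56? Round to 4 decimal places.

Euler: y_{n+1} = y_n + h·f(x_n, y_n).
x=1.000000, y=0.220000: f=0.228800 → y ← 0.220000 + 0.28·0.228800 = 0.284064
x=1.280000, y=0.284064: f=0.277228 → y ← 0.284064 + 0.28·0.277228 = 0.361688
y(1.56) ≈ 0.3617

0.3617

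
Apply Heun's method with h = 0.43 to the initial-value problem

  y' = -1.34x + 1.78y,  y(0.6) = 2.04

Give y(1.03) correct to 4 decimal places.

Heun: k1 = f(x_n, y_n); k2 = f(x_n + h, y_n + h·k1); y_{n+1} = y_n + (h/2)·(k1 + k2).
x=0.600000, y=2.040000:
  k1 = f(0.600000, 2.040000) = 2.827200
  k2 = f(1.030000, 3.255696) = 4.414939
  y ← 2.040000 + (0.43/2)·(2.827200 + 4.414939) = 3.597060
y(1.03) ≈ 3.5971

3.5971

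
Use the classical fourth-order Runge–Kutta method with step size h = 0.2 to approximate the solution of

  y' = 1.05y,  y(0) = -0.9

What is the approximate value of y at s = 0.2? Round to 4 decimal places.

RK4: k1 = f(s_n, y_n); k2 = f(s_n + h/2, y_n + (h/2)·k1); k3 = f(s_n + h/2, y_n + (h/2)·k2); k4 = f(s_n + h, y_n + h·k3); y_{n+1} = y_n + (h/6)·(k1 + 2k2 + 2k3 + k4).
s=0.000000, y=-0.900000:
  k1 = f(0.000000, -0.900000) = -0.945000
  k2 = f(0.100000, -0.994500) = -1.044225
  k3 = f(0.100000, -1.004422) = -1.054644
  k4 = f(0.200000, -1.110929) = -1.166475
  y ← -0.900000 + (0.2/6)·(k1 + 2k2 + 2k3 + k4) = -1.110307
y(0.2) ≈ -1.1103

-1.1103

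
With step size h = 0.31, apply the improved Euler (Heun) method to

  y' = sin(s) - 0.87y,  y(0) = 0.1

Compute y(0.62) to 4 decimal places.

Heun: k1 = f(s_n, y_n); k2 = f(s_n + h, y_n + h·k1); y_{n+1} = y_n + (h/2)·(k1 + k2).
s=0.000000, y=0.100000:
  k1 = f(0.000000, 0.100000) = -0.087000
  k2 = f(0.310000, 0.073030) = 0.241523
  y ← 0.100000 + (0.31/2)·(-0.087000 + 0.241523) = 0.123951
s=0.310000, y=0.123951:
  k1 = f(0.310000, 0.123951) = 0.197221
  k2 = f(0.620000, 0.185090) = 0.420007
  y ← 0.123951 + (0.31/2)·(0.197221 + 0.420007) = 0.219621
y(0.62) ≈ 0.2196

0.2196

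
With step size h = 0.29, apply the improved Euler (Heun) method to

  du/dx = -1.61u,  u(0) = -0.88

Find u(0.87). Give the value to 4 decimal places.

Heun: k1 = f(x_n, u_n); k2 = f(x_n + h, u_n + h·k1); u_{n+1} = u_n + (h/2)·(k1 + k2).
x=0.000000, u=-0.880000:
  k1 = f(0.000000, -0.880000) = 1.416800
  k2 = f(0.290000, -0.469128) = 0.755296
  u ← -0.880000 + (0.29/2)·(1.416800 + 0.755296) = -0.565046
x=0.290000, u=-0.565046:
  k1 = f(0.290000, -0.565046) = 0.909724
  k2 = f(0.580000, -0.301226) = 0.484974
  u ← -0.565046 + (0.29/2)·(0.909724 + 0.484974) = -0.362815
x=0.580000, u=-0.362815:
  k1 = f(0.580000, -0.362815) = 0.584132
  k2 = f(0.870000, -0.193417) = 0.311401
  u ← -0.362815 + (0.29/2)·(0.584132 + 0.311401) = -0.232963
u(0.87) ≈ -0.2330

-0.2330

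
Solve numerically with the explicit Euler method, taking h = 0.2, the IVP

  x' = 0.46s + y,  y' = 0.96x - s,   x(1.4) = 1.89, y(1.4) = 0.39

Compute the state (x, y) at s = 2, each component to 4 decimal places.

Euler on (x,y): x_{n+1} = x_n + h·x', y_{n+1} = y_n + h·y'.
1.400000: (1.890000, 0.390000); f=(1.034000, 0.414400) → (2.096800, 0.472880)
1.600000: (2.096800, 0.472880); f=(1.208880, 0.412928) → (2.338576, 0.555466)
1.800000: (2.338576, 0.555466); f=(1.383466, 0.445033) → (2.615269, 0.644472)
(x(2), y(2)) ≈ (2.6153, 0.6445)

2.6153, 0.6445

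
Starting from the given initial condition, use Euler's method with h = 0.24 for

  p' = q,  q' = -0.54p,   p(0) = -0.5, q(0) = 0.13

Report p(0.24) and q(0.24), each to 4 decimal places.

Euler on (p,q): p_{n+1} = p_n + h·p', q_{n+1} = q_n + h·q'.
0.000000: (-0.500000, 0.130000); f=(0.130000, 0.270000) → (-0.468800, 0.194800)
(p(0.24), q(0.24)) ≈ (-0.4688, 0.1948)

-0.4688, 0.1948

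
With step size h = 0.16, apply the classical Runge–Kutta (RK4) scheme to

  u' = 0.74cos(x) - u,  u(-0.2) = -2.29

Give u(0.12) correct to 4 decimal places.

-1.4612

RK4: k1 = f(x_n, u_n); k2 = f(x_n + h/2, u_n + (h/2)·k1); k3 = f(x_n + h/2, u_n + (h/2)·k2); k4 = f(x_n + h, u_n + h·k3); u_{n+1} = u_n + (h/6)·(k1 + 2k2 + 2k3 + k4).
x=-0.200000, u=-2.290000:
  k1 = f(-0.200000, -2.290000) = 3.015249
  k2 = f(-0.120000, -2.048780) = 2.783458
  k3 = f(-0.120000, -2.067323) = 2.802002
  k4 = f(-0.040000, -1.841680) = 2.581088
  u ← -2.290000 + (0.16/6)·(k1 + 2k2 + 2k3 + k4) = -1.842873
x=-0.040000, u=-1.842873:
  k1 = f(-0.040000, -1.842873) = 2.582281
  k2 = f(0.040000, -1.636291) = 2.375699
  k3 = f(0.040000, -1.652817) = 2.392225
  k4 = f(0.120000, -1.460117) = 2.194795
  u ← -1.842873 + (0.16/6)·(k1 + 2k2 + 2k3 + k4) = -1.461195
u(0.12) ≈ -1.4612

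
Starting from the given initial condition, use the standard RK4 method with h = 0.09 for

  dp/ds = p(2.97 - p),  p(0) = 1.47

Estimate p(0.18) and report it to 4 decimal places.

RK4: k1 = f(s_n, p_n); k2 = f(s_n + h/2, p_n + (h/2)·k1); k3 = f(s_n + h/2, p_n + (h/2)·k2); k4 = f(s_n + h, p_n + h·k3); p_{n+1} = p_n + (h/6)·(k1 + 2k2 + 2k3 + k4).
s=0.000000, p=1.470000:
  k1 = f(0.000000, 1.470000) = 2.205000
  k2 = f(0.045000, 1.569225) = 2.198131
  k3 = f(0.045000, 1.568916) = 2.198183
  k4 = f(0.090000, 1.667836) = 2.171796
  p ← 1.470000 + (0.09/6)·(k1 + 2k2 + 2k3 + k4) = 1.667541
s=0.090000, p=1.667541:
  k1 = f(0.090000, 1.667541) = 2.171904
  k2 = f(0.135000, 1.765277) = 2.126670
  k3 = f(0.135000, 1.763242) = 2.127807
  k4 = f(0.180000, 1.859044) = 2.065316
  p ← 1.667541 + (0.09/6)·(k1 + 2k2 + 2k3 + k4) = 1.858734
p(0.18) ≈ 1.8587

1.8587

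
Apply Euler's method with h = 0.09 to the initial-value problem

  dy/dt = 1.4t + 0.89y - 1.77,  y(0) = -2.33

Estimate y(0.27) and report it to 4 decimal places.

Euler: y_{n+1} = y_n + h·f(t_n, y_n).
t=0.000000, y=-2.330000: f=-3.843700 → y ← -2.330000 + 0.09·(-3.843700) = -2.675933
t=0.090000, y=-2.675933: f=-4.025580 → y ← -2.675933 + 0.09·(-4.025580) = -3.038235
t=0.180000, y=-3.038235: f=-4.222029 → y ← -3.038235 + 0.09·(-4.222029) = -3.418218
y(0.27) ≈ -3.4182

-3.4182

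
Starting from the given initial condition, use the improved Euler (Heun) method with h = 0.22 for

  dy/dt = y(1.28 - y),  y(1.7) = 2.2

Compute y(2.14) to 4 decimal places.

1.6964

Heun: k1 = f(t_n, y_n); k2 = f(t_n + h, y_n + h·k1); y_{n+1} = y_n + (h/2)·(k1 + k2).
t=1.700000, y=2.200000:
  k1 = f(1.700000, 2.200000) = -2.024000
  k2 = f(1.920000, 1.754720) = -0.833001
  y ← 2.200000 + (0.22/2)·(-2.024000 + (-0.833001)) = 1.885730
t=1.920000, y=1.885730:
  k1 = f(1.920000, 1.885730) = -1.142243
  k2 = f(2.140000, 1.634436) = -0.579304
  y ← 1.885730 + (0.22/2)·(-1.142243 + (-0.579304)) = 1.696360
y(2.14) ≈ 1.6964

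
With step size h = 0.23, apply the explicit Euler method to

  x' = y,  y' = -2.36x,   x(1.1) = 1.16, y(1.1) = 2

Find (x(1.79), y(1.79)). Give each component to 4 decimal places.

2.0481, -0.5594

Euler on (x,y): x_{n+1} = x_n + h·x', y_{n+1} = y_n + h·y'.
1.100000: (1.160000, 2.000000); f=(2.000000, -2.737600) → (1.620000, 1.370352)
1.330000: (1.620000, 1.370352); f=(1.370352, -3.823200) → (1.935181, 0.491016)
1.560000: (1.935181, 0.491016); f=(0.491016, -4.567027) → (2.048115, -0.559400)
(x(1.79), y(1.79)) ≈ (2.0481, -0.5594)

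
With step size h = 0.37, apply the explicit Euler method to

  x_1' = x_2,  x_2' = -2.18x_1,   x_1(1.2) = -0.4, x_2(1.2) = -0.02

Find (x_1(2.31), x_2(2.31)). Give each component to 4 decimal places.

Euler on (x_1,x_2): x_1_{n+1} = x_1_n + h·x_1', x_2_{n+1} = x_2_n + h·x_2'.
1.200000: (-0.400000, -0.020000); f=(-0.020000, 0.872000) → (-0.407400, 0.302640)
1.570000: (-0.407400, 0.302640); f=(0.302640, 0.888132) → (-0.295423, 0.631249)
1.940000: (-0.295423, 0.631249); f=(0.631249, 0.644023) → (-0.061861, 0.869537)
(x_1(2.31), x_2(2.31)) ≈ (-0.0619, 0.8695)

-0.0619, 0.8695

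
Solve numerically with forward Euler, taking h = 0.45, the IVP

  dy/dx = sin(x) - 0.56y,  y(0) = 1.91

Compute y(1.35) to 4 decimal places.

1.2983

Euler: y_{n+1} = y_n + h·f(x_n, y_n).
x=0.000000, y=1.910000: f=-1.069600 → y ← 1.910000 + 0.45·(-1.069600) = 1.428680
x=0.450000, y=1.428680: f=-0.365095 → y ← 1.428680 + 0.45·(-0.365095) = 1.264387
x=0.900000, y=1.264387: f=0.075270 → y ← 1.264387 + 0.45·0.075270 = 1.298259
y(1.35) ≈ 1.2983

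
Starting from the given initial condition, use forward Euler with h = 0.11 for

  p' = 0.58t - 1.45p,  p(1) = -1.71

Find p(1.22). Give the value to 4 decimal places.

Euler: p_{n+1} = p_n + h·f(t_n, p_n).
t=1.000000, p=-1.710000: f=3.059500 → p ← -1.710000 + 0.11·3.059500 = -1.373455
t=1.110000, p=-1.373455: f=2.635310 → p ← -1.373455 + 0.11·2.635310 = -1.083571
p(1.22) ≈ -1.0836

-1.0836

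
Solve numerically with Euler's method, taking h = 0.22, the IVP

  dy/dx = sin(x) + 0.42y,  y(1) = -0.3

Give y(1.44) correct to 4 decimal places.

Euler: y_{n+1} = y_n + h·f(x_n, y_n).
x=1.000000, y=-0.300000: f=0.715471 → y ← -0.300000 + 0.22·0.715471 = -0.142596
x=1.220000, y=-0.142596: f=0.879209 → y ← -0.142596 + 0.22·0.879209 = 0.050830
y(1.44) ≈ 0.0508

0.0508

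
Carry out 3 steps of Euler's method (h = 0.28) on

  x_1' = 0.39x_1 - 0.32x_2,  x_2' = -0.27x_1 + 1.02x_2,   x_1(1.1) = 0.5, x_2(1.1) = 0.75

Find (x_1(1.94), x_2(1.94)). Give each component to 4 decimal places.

0.4042, 1.4492

Euler on (x_1,x_2): x_1_{n+1} = x_1_n + h·x_1', x_2_{n+1} = x_2_n + h·x_2'.
1.100000: (0.500000, 0.750000); f=(-0.045000, 0.630000) → (0.487400, 0.926400)
1.380000: (0.487400, 0.926400); f=(-0.106362, 0.813330) → (0.457619, 1.154132)
1.660000: (0.457619, 1.154132); f=(-0.190851, 1.053658) → (0.404180, 1.449157)
(x_1(1.94), x_2(1.94)) ≈ (0.4042, 1.4492)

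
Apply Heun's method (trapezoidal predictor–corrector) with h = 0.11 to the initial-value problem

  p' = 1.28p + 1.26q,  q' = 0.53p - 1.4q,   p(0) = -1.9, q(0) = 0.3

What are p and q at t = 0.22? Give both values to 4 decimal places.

Heun on (p,q): k1 = f(t_n, state_n); k2 = f(t_n + h, state_n + h·k1); state_{n+1} = state_n + (h/2)·(k1 + k2).
0.000000: (-1.900000, 0.300000)
  k1 = (-2.054000, -1.427000)
  predictor → (-2.125940, 0.143030)
  k2 = (-2.540985, -1.326990)
  → (-2.152724, 0.148531)
0.110000: (-2.152724, 0.148531)
  k1 = (-2.568338, -1.348887)
  predictor → (-2.435241, 0.000153)
  k2 = (-3.116916, -1.290892)
  → (-2.465413, 0.003343)
(p(0.22), q(0.22)) ≈ (-2.4654, 0.0033)

-2.4654, 0.0033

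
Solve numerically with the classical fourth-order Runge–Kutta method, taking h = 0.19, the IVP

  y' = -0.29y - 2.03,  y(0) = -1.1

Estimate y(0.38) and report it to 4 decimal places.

-1.7156

RK4: k1 = f(s_n, y_n); k2 = f(s_n + h/2, y_n + (h/2)·k1); k3 = f(s_n + h/2, y_n + (h/2)·k2); k4 = f(s_n + h, y_n + h·k3); y_{n+1} = y_n + (h/6)·(k1 + 2k2 + 2k3 + k4).
s=0.000000, y=-1.100000:
  k1 = f(0.000000, -1.100000) = -1.711000
  k2 = f(0.095000, -1.262545) = -1.663862
  k3 = f(0.095000, -1.258067) = -1.665161
  k4 = f(0.190000, -1.416381) = -1.619250
  y ← -1.100000 + (0.19/6)·(k1 + 2k2 + 2k3 + k4) = -1.416296
s=0.190000, y=-1.416296:
  k1 = f(0.190000, -1.416296) = -1.619274
  k2 = f(0.285000, -1.570127) = -1.574663
  k3 = f(0.285000, -1.565889) = -1.575892
  k4 = f(0.380000, -1.715716) = -1.532443
  y ← -1.416296 + (0.19/6)·(k1 + 2k2 + 2k3 + k4) = -1.715636
y(0.38) ≈ -1.7156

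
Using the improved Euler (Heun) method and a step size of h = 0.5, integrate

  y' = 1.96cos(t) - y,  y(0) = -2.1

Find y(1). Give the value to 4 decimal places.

Heun: k1 = f(t_n, y_n); k2 = f(t_n + h, y_n + h·k1); y_{n+1} = y_n + (h/2)·(k1 + k2).
t=0.000000, y=-2.100000:
  k1 = f(0.000000, -2.100000) = 4.060000
  k2 = f(0.500000, -0.070000) = 1.790062
  y ← -2.100000 + (0.5/2)·(4.060000 + 1.790062) = -0.637485
t=0.500000, y=-0.637485:
  k1 = f(0.500000, -0.637485) = 2.357546
  k2 = f(1.000000, 0.541289) = 0.517704
  y ← -0.637485 + (0.5/2)·(2.357546 + 0.517704) = 0.081328
y(1) ≈ 0.0813

0.0813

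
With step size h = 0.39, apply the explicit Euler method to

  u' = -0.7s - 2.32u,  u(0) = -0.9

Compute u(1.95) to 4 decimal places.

-0.4583

Euler: u_{n+1} = u_n + h·f(s_n, u_n).
s=0.000000, u=-0.900000: f=2.088000 → u ← -0.900000 + 0.39·2.088000 = -0.085680
s=0.390000, u=-0.085680: f=-0.074222 → u ← -0.085680 + 0.39·(-0.074222) = -0.114627
s=0.780000, u=-0.114627: f=-0.280066 → u ← -0.114627 + 0.39·(-0.280066) = -0.223852
s=1.170000, u=-0.223852: f=-0.299662 → u ← -0.223852 + 0.39·(-0.299662) = -0.340721
s=1.560000, u=-0.340721: f=-0.301528 → u ← -0.340721 + 0.39·(-0.301528) = -0.458317
u(1.95) ≈ -0.4583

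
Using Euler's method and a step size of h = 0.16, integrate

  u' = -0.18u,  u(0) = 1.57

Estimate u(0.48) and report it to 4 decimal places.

Euler: u_{n+1} = u_n + h·f(t_n, u_n).
t=0.000000, u=1.570000: f=-0.282600 → u ← 1.570000 + 0.16·(-0.282600) = 1.524784
t=0.160000, u=1.524784: f=-0.274461 → u ← 1.524784 + 0.16·(-0.274461) = 1.480870
t=0.320000, u=1.480870: f=-0.266557 → u ← 1.480870 + 0.16·(-0.266557) = 1.438221
u(0.48) ≈ 1.4382

1.4382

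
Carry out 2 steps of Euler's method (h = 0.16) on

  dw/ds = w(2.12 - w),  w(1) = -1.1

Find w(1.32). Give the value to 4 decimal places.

Euler: w_{n+1} = w_n + h·f(s_n, w_n).
s=1.000000, w=-1.100000: f=-3.542000 → w ← -1.100000 + 0.16·(-3.542000) = -1.666720
s=1.160000, w=-1.666720: f=-6.311402 → w ← -1.666720 + 0.16·(-6.311402) = -2.676544
w(1.32) ≈ -2.6765

-2.6765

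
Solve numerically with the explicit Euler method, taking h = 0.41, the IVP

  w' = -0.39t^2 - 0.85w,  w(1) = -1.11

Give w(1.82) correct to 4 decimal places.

-0.8932

Euler: w_{n+1} = w_n + h·f(t_n, w_n).
t=1.000000, w=-1.110000: f=0.553500 → w ← -1.110000 + 0.41·0.553500 = -0.883065
t=1.410000, w=-0.883065: f=-0.024754 → w ← -0.883065 + 0.41·(-0.024754) = -0.893214
w(1.82) ≈ -0.8932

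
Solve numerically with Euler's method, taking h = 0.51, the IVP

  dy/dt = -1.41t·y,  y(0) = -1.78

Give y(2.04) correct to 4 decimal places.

0.0301

Euler: y_{n+1} = y_n + h·f(t_n, y_n).
t=0.000000, y=-1.780000: f=0.000000 → y ← -1.780000 + 0.51·0.000000 = -1.780000
t=0.510000, y=-1.780000: f=1.279998 → y ← -1.780000 + 0.51·1.279998 = -1.127201
t=1.020000, y=-1.127201: f=1.621141 → y ← -1.127201 + 0.51·1.621141 = -0.300419
t=1.530000, y=-0.300419: f=0.648095 → y ← -0.300419 + 0.51·0.648095 = 0.030109
y(2.04) ≈ 0.0301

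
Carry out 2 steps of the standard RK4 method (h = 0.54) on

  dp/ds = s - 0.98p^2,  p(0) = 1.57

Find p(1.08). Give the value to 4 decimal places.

0.9444

RK4: k1 = f(s_n, p_n); k2 = f(s_n + h/2, p_n + (h/2)·k1); k3 = f(s_n + h/2, p_n + (h/2)·k2); k4 = f(s_n + h, p_n + h·k3); p_{n+1} = p_n + (h/6)·(k1 + 2k2 + 2k3 + k4).
s=0.000000, p=1.570000:
  k1 = f(0.000000, 1.570000) = -2.415602
  k2 = f(0.270000, 0.917787) = -0.555487
  k3 = f(0.270000, 1.420018) = -1.706123
  k4 = f(0.540000, 0.648693) = 0.127613
  p ← 1.570000 + (0.54/6)·(k1 + 2k2 + 2k3 + k4) = 0.956991
s=0.540000, p=0.956991:
  k1 = f(0.540000, 0.956991) = -0.357515
  k2 = f(0.810000, 0.860462) = 0.084413
  k3 = f(0.810000, 0.979783) = -0.130775
  k4 = f(1.080000, 0.886373) = 0.310056
  p ← 0.956991 + (0.54/6)·(k1 + 2k2 + 2k3 + k4) = 0.944375
p(1.08) ≈ 0.9444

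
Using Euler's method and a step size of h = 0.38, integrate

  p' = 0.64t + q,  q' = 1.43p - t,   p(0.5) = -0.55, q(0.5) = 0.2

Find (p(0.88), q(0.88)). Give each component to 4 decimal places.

Euler on (p,q): p_{n+1} = p_n + h·p', q_{n+1} = q_n + h·q'.
0.500000: (-0.550000, 0.200000); f=(0.520000, -1.286500) → (-0.352400, -0.288870)
(p(0.88), q(0.88)) ≈ (-0.3524, -0.2889)

-0.3524, -0.2889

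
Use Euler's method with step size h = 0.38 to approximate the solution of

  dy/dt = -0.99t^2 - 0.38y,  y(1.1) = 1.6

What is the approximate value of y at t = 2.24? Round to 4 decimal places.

-1.3376

Euler: y_{n+1} = y_n + h·f(t_n, y_n).
t=1.100000, y=1.600000: f=-1.805900 → y ← 1.600000 + 0.38·(-1.805900) = 0.913758
t=1.480000, y=0.913758: f=-2.515724 → y ← 0.913758 + 0.38·(-2.515724) = -0.042217
t=1.860000, y=-0.042217: f=-3.408961 → y ← -0.042217 + 0.38·(-3.408961) = -1.337623
y(2.24) ≈ -1.3376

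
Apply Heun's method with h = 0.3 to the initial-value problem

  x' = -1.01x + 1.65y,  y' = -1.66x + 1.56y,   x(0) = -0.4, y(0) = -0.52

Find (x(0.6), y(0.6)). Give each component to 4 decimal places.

-0.6159, -0.5023

Heun on (x,y): k1 = f(t_n, state_n); k2 = f(t_n + h, state_n + h·k1); state_{n+1} = state_n + (h/2)·(k1 + k2).
0.000000: (-0.400000, -0.520000)
  k1 = (-0.454000, -0.147200)
  predictor → (-0.536200, -0.564160)
  k2 = (-0.389302, 0.010002)
  → (-0.526495, -0.540580)
0.300000: (-0.526495, -0.540580)
  k1 = (-0.360196, 0.030678)
  predictor → (-0.634554, -0.531376)
  k2 = (-0.235871, 0.224413)
  → (-0.615905, -0.502316)
(x(0.6), y(0.6)) ≈ (-0.6159, -0.5023)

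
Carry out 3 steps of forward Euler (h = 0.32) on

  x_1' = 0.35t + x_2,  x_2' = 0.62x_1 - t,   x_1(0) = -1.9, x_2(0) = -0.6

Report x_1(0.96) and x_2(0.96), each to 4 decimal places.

-2.7753, -2.1692

Euler on (x_1,x_2): x_1_{n+1} = x_1_n + h·x_1', x_2_{n+1} = x_2_n + h·x_2'.
0.000000: (-1.900000, -0.600000); f=(-0.600000, -1.178000) → (-2.092000, -0.976960)
0.320000: (-2.092000, -0.976960); f=(-0.864960, -1.617040) → (-2.368787, -1.494413)
0.640000: (-2.368787, -1.494413); f=(-1.270413, -2.108648) → (-2.775319, -2.169180)
(x_1(0.96), x_2(0.96)) ≈ (-2.7753, -2.1692)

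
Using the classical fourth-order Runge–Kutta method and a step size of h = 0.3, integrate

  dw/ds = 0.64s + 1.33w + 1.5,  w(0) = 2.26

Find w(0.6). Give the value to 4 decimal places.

6.5489

RK4: k1 = f(s_n, w_n); k2 = f(s_n + h/2, w_n + (h/2)·k1); k3 = f(s_n + h/2, w_n + (h/2)·k2); k4 = f(s_n + h, w_n + h·k3); w_{n+1} = w_n + (h/6)·(k1 + 2k2 + 2k3 + k4).
s=0.000000, w=2.260000:
  k1 = f(0.000000, 2.260000) = 4.505800
  k2 = f(0.150000, 2.935870) = 5.500707
  k3 = f(0.150000, 3.085106) = 5.699191
  k4 = f(0.300000, 3.969757) = 6.971777
  w ← 2.260000 + (0.3/6)·(k1 + 2k2 + 2k3 + k4) = 3.953869
s=0.300000, w=3.953869:
  k1 = f(0.300000, 3.953869) = 6.950645
  k2 = f(0.450000, 4.996465) = 8.433299
  k3 = f(0.450000, 5.218864) = 8.729089
  k4 = f(0.600000, 6.572595) = 10.625552
  w ← 3.953869 + (0.3/6)·(k1 + 2k2 + 2k3 + k4) = 6.548917
w(0.6) ≈ 6.5489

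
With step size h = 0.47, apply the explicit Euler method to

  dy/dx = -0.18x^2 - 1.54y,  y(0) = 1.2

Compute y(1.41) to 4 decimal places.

Euler: y_{n+1} = y_n + h·f(x_n, y_n).
x=0.000000, y=1.200000: f=-1.848000 → y ← 1.200000 + 0.47·(-1.848000) = 0.331440
x=0.470000, y=0.331440: f=-0.550180 → y ← 0.331440 + 0.47·(-0.550180) = 0.072856
x=0.940000, y=0.072856: f=-0.271246 → y ← 0.072856 + 0.47·(-0.271246) = -0.054630
y(1.41) ≈ -0.0546

-0.0546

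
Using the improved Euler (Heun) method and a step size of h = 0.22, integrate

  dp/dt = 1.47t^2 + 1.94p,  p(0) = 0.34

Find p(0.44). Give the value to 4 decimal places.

0.8377

Heun: k1 = f(t_n, p_n); k2 = f(t_n + h, p_n + h·k1); p_{n+1} = p_n + (h/2)·(k1 + k2).
t=0.000000, p=0.340000:
  k1 = f(0.000000, 0.340000) = 0.659600
  k2 = f(0.220000, 0.485112) = 1.012265
  p ← 0.340000 + (0.22/2)·(0.659600 + 1.012265) = 0.523905
t=0.220000, p=0.523905:
  k1 = f(0.220000, 0.523905) = 1.087524
  k2 = f(0.440000, 0.763160) = 1.765123
  p ← 0.523905 + (0.22/2)·(1.087524 + 1.765123) = 0.837696
p(0.44) ≈ 0.8377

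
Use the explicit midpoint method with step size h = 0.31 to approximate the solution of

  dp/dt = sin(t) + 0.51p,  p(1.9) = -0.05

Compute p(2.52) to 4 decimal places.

Midpoint: k1 = f(t_n, p_n); k2 = f(t_n + h/2, p_n + (h/2)·k1); p_{n+1} = p_n + h·k2.
t=1.900000, p=-0.050000:
  k1 = f(1.900000, -0.050000) = 0.920800
  k2 = f(2.055000, 0.092724) = 0.932335
  p ← -0.050000 + 0.31·0.932335 = 0.239024
t=2.210000, p=0.239024:
  k1 = f(2.210000, 0.239024) = 0.924473
  k2 = f(2.365000, 0.382317) = 0.895835
  p ← 0.239024 + 0.31·0.895835 = 0.516733
p(2.52) ≈ 0.5167

0.5167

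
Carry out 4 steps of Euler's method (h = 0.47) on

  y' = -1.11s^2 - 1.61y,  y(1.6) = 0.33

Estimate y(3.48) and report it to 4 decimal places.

Euler: y_{n+1} = y_n + h·f(s_n, y_n).
s=1.600000, y=0.330000: f=-3.372900 → y ← 0.330000 + 0.47·(-3.372900) = -1.255263
s=2.070000, y=-1.255263: f=-2.735266 → y ← -1.255263 + 0.47·(-2.735266) = -2.540838
s=2.540000, y=-2.540838: f=-3.070527 → y ← -2.540838 + 0.47·(-3.070527) = -3.983986
s=3.010000, y=-3.983986: f=-3.642494 → y ← -3.983986 + 0.47·(-3.642494) = -5.695958
y(3.48) ≈ -5.6960

-5.6960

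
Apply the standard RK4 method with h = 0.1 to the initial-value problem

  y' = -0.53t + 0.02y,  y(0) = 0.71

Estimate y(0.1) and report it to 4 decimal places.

0.7088

RK4: k1 = f(t_n, y_n); k2 = f(t_n + h/2, y_n + (h/2)·k1); k3 = f(t_n + h/2, y_n + (h/2)·k2); k4 = f(t_n + h, y_n + h·k3); y_{n+1} = y_n + (h/6)·(k1 + 2k2 + 2k3 + k4).
t=0.000000, y=0.710000:
  k1 = f(0.000000, 0.710000) = 0.014200
  k2 = f(0.050000, 0.710710) = -0.012286
  k3 = f(0.050000, 0.709386) = -0.012312
  k4 = f(0.100000, 0.708769) = -0.038825
  y ← 0.710000 + (0.1/6)·(k1 + 2k2 + 2k3 + k4) = 0.708770
y(0.1) ≈ 0.7088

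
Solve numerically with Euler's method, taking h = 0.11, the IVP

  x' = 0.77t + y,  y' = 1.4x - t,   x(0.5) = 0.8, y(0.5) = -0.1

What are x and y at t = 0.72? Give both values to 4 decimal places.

0.8795, 0.0291

Euler on (x,y): x_{n+1} = x_n + h·x', y_{n+1} = y_n + h·y'.
0.500000: (0.800000, -0.100000); f=(0.285000, 0.620000) → (0.831350, -0.031800)
0.610000: (0.831350, -0.031800); f=(0.437900, 0.553890) → (0.879519, 0.029128)
(x(0.72), y(0.72)) ≈ (0.8795, 0.0291)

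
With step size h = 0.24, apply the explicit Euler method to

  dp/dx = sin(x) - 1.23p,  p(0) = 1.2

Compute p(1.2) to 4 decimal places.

Euler: p_{n+1} = p_n + h·f(x_n, p_n).
x=0.000000, p=1.200000: f=-1.476000 → p ← 1.200000 + 0.24·(-1.476000) = 0.845760
x=0.240000, p=0.845760: f=-0.802582 → p ← 0.845760 + 0.24·(-0.802582) = 0.653140
x=0.480000, p=0.653140: f=-0.341583 → p ← 0.653140 + 0.24·(-0.341583) = 0.571160
x=0.720000, p=0.571160: f=-0.043142 → p ← 0.571160 + 0.24·(-0.043142) = 0.560806
x=0.960000, p=0.560806: f=0.129400 → p ← 0.560806 + 0.24·0.129400 = 0.591862
p(1.2) ≈ 0.5919

0.5919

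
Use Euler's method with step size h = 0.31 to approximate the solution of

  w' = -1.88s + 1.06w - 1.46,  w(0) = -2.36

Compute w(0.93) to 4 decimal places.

Euler: w_{n+1} = w_n + h·f(s_n, w_n).
s=0.000000, w=-2.360000: f=-3.961600 → w ← -2.360000 + 0.31·(-3.961600) = -3.588096
s=0.310000, w=-3.588096: f=-5.846182 → w ← -3.588096 + 0.31·(-5.846182) = -5.400412
s=0.620000, w=-5.400412: f=-8.350037 → w ← -5.400412 + 0.31·(-8.350037) = -7.988924
w(0.93) ≈ -7.9889

-7.9889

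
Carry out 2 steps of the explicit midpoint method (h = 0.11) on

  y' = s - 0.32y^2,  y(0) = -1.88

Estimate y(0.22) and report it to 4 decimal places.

Midpoint: k1 = f(s_n, y_n); k2 = f(s_n + h/2, y_n + (h/2)·k1); y_{n+1} = y_n + h·k2.
s=0.000000, y=-1.880000:
  k1 = f(0.000000, -1.880000) = -1.131008
  k2 = f(0.055000, -1.942205) = -1.152092
  y ← -1.880000 + 0.11·(-1.152092) = -2.006730
s=0.110000, y=-2.006730:
  k1 = f(0.110000, -2.006730) = -1.178629
  k2 = f(0.165000, -2.071555) = -1.208228
  y ← -2.006730 + 0.11·(-1.208228) = -2.139635
y(0.22) ≈ -2.1396

-2.1396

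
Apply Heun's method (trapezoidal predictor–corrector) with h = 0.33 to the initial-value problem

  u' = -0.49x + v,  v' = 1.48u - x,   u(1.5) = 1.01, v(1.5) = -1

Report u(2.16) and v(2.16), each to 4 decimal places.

-0.3733, -1.8225

Heun on (u,v): k1 = f(x_n, state_n); k2 = f(x_n + h, state_n + h·k1); state_{n+1} = state_n + (h/2)·(k1 + k2).
1.500000: (1.010000, -1.000000)
  k1 = (-1.735000, -0.005200)
  predictor → (0.437450, -1.001716)
  k2 = (-1.898416, -1.182574)
  → (0.410486, -1.195983)
1.830000: (0.410486, -1.195983)
  k1 = (-2.092683, -1.222480)
  predictor → (-0.280099, -1.599401)
  k2 = (-2.657801, -2.574546)
  → (-0.373343, -1.822492)
(u(2.16), v(2.16)) ≈ (-0.3733, -1.8225)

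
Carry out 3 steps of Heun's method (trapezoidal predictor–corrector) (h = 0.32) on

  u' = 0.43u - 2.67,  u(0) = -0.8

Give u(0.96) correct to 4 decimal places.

Heun: k1 = f(t_n, u_n); k2 = f(t_n + h, u_n + h·k1); u_{n+1} = u_n + (h/2)·(k1 + k2).
t=0.000000, u=-0.800000:
  k1 = f(0.000000, -0.800000) = -3.014000
  k2 = f(0.320000, -1.764480) = -3.428726
  u ← -0.800000 + (0.32/2)·(-3.014000 + (-3.428726)) = -1.830836
t=0.320000, u=-1.830836:
  k1 = f(0.320000, -1.830836) = -3.457260
  k2 = f(0.640000, -2.937159) = -3.932978
  u ← -1.830836 + (0.32/2)·(-3.457260 + (-3.932978)) = -3.013274
t=0.640000, u=-3.013274:
  k1 = f(0.640000, -3.013274) = -3.965708
  k2 = f(0.960000, -4.282301) = -4.511389
  u ← -3.013274 + (0.32/2)·(-3.965708 + (-4.511389)) = -4.369610
u(0.96) ≈ -4.3696

-4.3696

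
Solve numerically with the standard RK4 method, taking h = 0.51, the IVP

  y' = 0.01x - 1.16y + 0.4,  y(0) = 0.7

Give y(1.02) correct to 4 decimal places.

0.4575

RK4: k1 = f(x_n, y_n); k2 = f(x_n + h/2, y_n + (h/2)·k1); k3 = f(x_n + h/2, y_n + (h/2)·k2); k4 = f(x_n + h, y_n + h·k3); y_{n+1} = y_n + (h/6)·(k1 + 2k2 + 2k3 + k4).
x=0.000000, y=0.700000:
  k1 = f(0.000000, 0.700000) = -0.412000
  k2 = f(0.255000, 0.594940) = -0.287580
  k3 = f(0.255000, 0.626667) = -0.324384
  k4 = f(0.510000, 0.534564) = -0.214995
  y ← 0.700000 + (0.51/6)·(k1 + 2k2 + 2k3 + k4) = 0.542672
x=0.510000, y=0.542672:
  k1 = f(0.510000, 0.542672) = -0.224399
  k2 = f(0.765000, 0.485450) = -0.155472
  k3 = f(0.765000, 0.503026) = -0.175860
  k4 = f(1.020000, 0.452983) = -0.115260
  y ← 0.542672 + (0.51/6)·(k1 + 2k2 + 2k3 + k4) = 0.457474
y(1.02) ≈ 0.4575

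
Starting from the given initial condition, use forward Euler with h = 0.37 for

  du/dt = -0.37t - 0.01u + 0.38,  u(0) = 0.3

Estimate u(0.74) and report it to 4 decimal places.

Euler: u_{n+1} = u_n + h·f(t_n, u_n).
t=0.000000, u=0.300000: f=0.377000 → u ← 0.300000 + 0.37·0.377000 = 0.439490
t=0.370000, u=0.439490: f=0.238705 → u ← 0.439490 + 0.37·0.238705 = 0.527811
u(0.74) ≈ 0.5278

0.5278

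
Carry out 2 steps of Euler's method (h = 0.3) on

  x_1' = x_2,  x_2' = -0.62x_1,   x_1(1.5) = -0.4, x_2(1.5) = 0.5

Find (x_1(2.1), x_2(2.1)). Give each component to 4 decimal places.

-0.0777, 0.6209

Euler on (x_1,x_2): x_1_{n+1} = x_1_n + h·x_1', x_2_{n+1} = x_2_n + h·x_2'.
1.500000: (-0.400000, 0.500000); f=(0.500000, 0.248000) → (-0.250000, 0.574400)
1.800000: (-0.250000, 0.574400); f=(0.574400, 0.155000) → (-0.077680, 0.620900)
(x_1(2.1), x_2(2.1)) ≈ (-0.0777, 0.6209)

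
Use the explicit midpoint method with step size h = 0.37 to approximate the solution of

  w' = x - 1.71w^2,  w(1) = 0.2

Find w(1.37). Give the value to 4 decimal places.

Midpoint: k1 = f(x_n, w_n); k2 = f(x_n + h/2, w_n + (h/2)·k1); w_{n+1} = w_n + h·k2.
x=1.000000, w=0.200000:
  k1 = f(1.000000, 0.200000) = 0.931600
  k2 = f(1.185000, 0.372346) = 0.947923
  w ← 0.200000 + 0.37·0.947923 = 0.550731
w(1.37) ≈ 0.5507

0.5507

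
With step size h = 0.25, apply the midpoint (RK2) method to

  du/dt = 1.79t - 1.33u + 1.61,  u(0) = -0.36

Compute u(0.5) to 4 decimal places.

Midpoint: k1 = f(t_n, u_n); k2 = f(t_n + h/2, u_n + (h/2)·k1); u_{n+1} = u_n + h·k2.
t=0.000000, u=-0.360000:
  k1 = f(0.000000, -0.360000) = 2.088800
  k2 = f(0.125000, -0.098900) = 1.965287
  u ← -0.360000 + 0.25·1.965287 = 0.131322
t=0.250000, u=0.131322:
  k1 = f(0.250000, 0.131322) = 1.882842
  k2 = f(0.375000, 0.366677) = 1.793570
  u ← 0.131322 + 0.25·1.793570 = 0.579714
u(0.5) ≈ 0.5797

0.5797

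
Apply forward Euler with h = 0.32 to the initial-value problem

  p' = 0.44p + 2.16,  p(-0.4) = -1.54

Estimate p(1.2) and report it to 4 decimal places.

1.6006

Euler: p_{n+1} = p_n + h·f(x_n, p_n).
x=-0.400000, p=-1.540000: f=1.482400 → p ← -1.540000 + 0.32·1.482400 = -1.065632
x=-0.080000, p=-1.065632: f=1.691122 → p ← -1.065632 + 0.32·1.691122 = -0.524473
x=0.240000, p=-0.524473: f=1.929232 → p ← -0.524473 + 0.32·1.929232 = 0.092881
x=0.560000, p=0.092881: f=2.200868 → p ← 0.092881 + 0.32·2.200868 = 0.797159
x=0.880000, p=0.797159: f=2.510750 → p ← 0.797159 + 0.32·2.510750 = 1.600599
p(1.2) ≈ 1.6006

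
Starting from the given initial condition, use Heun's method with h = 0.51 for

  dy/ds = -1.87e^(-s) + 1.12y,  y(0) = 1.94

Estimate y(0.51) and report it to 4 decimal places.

2.3290

Heun: k1 = f(s_n, y_n); k2 = f(s_n + h, y_n + h·k1); y_{n+1} = y_n + (h/2)·(k1 + k2).
s=0.000000, y=1.940000:
  k1 = f(0.000000, 1.940000) = 0.302800
  k2 = f(0.510000, 2.094428) = 1.222833
  y ← 1.940000 + (0.51/2)·(0.302800 + 1.222833) = 2.329036
y(0.51) ≈ 2.3290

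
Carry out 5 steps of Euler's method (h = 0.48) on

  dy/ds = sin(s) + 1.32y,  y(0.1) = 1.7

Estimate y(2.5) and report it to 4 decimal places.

Euler: y_{n+1} = y_n + h·f(s_n, y_n).
s=0.100000, y=1.700000: f=2.343833 → y ← 1.700000 + 0.48·2.343833 = 2.825040
s=0.580000, y=2.825040: f=4.277077 → y ← 2.825040 + 0.48·4.277077 = 4.878037
s=1.060000, y=4.878037: f=7.311364 → y ← 4.878037 + 0.48·7.311364 = 8.387492
s=1.540000, y=8.387492: f=12.071015 → y ← 8.387492 + 0.48·12.071015 = 14.181579
s=2.020000, y=14.181579: f=19.620477 → y ← 14.181579 + 0.48·19.620477 = 23.599408
y(2.5) ≈ 23.5994

23.5994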